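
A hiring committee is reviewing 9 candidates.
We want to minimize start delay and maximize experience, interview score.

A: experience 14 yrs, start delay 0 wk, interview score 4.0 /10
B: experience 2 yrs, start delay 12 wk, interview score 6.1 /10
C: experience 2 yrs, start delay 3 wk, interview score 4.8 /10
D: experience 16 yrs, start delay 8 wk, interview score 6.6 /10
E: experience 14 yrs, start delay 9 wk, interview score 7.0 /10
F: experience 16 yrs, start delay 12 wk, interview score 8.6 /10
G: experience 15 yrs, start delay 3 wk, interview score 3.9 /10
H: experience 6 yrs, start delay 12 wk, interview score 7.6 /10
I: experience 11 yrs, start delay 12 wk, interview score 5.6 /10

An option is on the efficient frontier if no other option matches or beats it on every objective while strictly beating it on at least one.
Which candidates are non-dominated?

A: not dominated (best start delay).
B: dominated by D (experience 16≥2, start delay 8≤12, interview score 6.6≥6.1).
C: not dominated.
D: not dominated.
E: not dominated.
F: not dominated (best interview score).
G: not dominated.
H: dominated by F (experience 16≥6, start delay 12≤12, interview score 8.6≥7.6).
I: dominated by D (experience 16≥11, start delay 8≤12, interview score 6.6≥5.6).

A, C, D, E, F, G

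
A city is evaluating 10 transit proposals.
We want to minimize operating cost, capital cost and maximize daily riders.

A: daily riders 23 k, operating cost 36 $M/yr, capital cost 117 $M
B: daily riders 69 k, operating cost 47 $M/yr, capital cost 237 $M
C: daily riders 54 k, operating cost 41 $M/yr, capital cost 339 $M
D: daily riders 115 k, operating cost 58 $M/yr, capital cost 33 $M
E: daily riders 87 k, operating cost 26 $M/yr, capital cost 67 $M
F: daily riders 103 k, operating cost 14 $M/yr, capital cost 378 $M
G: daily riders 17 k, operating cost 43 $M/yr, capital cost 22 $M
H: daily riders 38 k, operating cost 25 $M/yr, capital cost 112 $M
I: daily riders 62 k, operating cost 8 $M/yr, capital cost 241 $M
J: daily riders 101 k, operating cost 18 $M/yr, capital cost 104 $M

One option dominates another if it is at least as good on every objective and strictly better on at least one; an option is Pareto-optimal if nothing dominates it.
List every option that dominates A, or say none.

E, H, J

E: daily riders 87≥23, operating cost 26≤36, capital cost 67≤117 — dominates A.
H: daily riders 38≥23, operating cost 25≤36, capital cost 112≤117 — dominates A.
J: daily riders 101≥23, operating cost 18≤36, capital cost 104≤117 — dominates A.
Others (B, C, D, F, G, I) are each worse than A on at least one objective.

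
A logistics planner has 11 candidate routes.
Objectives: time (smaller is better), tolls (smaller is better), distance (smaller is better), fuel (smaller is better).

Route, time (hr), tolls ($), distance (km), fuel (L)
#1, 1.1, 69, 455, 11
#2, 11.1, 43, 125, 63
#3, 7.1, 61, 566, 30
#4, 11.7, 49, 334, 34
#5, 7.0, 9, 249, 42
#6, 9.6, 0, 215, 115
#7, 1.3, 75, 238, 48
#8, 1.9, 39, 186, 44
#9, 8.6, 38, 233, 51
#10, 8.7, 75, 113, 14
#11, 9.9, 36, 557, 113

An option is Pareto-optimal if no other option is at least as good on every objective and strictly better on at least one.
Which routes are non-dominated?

#1, #2, #3, #4, #5, #6, #7, #8, #9, #10

#1: not dominated (best time).
#2: not dominated.
#3: not dominated.
#4: not dominated.
#5: not dominated.
#6: not dominated (best tolls).
#7: not dominated.
#8: not dominated.
#9: not dominated.
#10: not dominated (best distance).
#11: dominated by #5 (time 7.0≤9.9, tolls 9≤36, distance 249≤557, fuel 42≤113).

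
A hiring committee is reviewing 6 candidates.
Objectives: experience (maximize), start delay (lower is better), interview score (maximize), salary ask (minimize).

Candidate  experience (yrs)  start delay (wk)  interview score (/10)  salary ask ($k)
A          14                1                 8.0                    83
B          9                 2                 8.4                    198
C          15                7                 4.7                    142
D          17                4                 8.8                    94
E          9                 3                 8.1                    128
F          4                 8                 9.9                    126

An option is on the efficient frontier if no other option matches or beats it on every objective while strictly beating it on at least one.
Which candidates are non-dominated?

A: not dominated (best start delay).
B: not dominated.
C: dominated by D (experience 17≥15, start delay 4≤7, interview score 8.8≥4.7, salary ask 94≤142).
D: not dominated (best experience).
E: not dominated.
F: not dominated (best interview score).

A, B, D, E, F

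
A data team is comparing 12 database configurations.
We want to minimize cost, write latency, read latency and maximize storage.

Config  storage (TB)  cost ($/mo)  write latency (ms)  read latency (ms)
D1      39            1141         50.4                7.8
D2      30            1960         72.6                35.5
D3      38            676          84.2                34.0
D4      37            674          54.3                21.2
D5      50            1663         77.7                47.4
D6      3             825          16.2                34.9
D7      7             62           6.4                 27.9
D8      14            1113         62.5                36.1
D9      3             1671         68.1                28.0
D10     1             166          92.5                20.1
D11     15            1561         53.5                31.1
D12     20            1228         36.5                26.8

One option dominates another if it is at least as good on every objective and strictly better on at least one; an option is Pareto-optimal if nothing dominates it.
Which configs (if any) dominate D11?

D1: storage 39≥15, cost 1141≤1561, write latency 50.4≤53.5, read latency 7.8≤31.1 — dominates D11.
D12: storage 20≥15, cost 1228≤1561, write latency 36.5≤53.5, read latency 26.8≤31.1 — dominates D11.
Others (D2, D3, D4, D5, D6, D7, D8, D9, D10) are each worse than D11 on at least one objective.

D1, D12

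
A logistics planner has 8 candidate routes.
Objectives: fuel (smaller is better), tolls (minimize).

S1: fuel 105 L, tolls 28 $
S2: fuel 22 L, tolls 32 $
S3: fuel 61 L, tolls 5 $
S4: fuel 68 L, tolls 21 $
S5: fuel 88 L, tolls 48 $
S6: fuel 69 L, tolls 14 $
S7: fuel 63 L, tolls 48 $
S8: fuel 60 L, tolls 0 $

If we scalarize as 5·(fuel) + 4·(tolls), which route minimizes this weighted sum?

S1: 5·105 + 4·28 = 637
S2: 5·22 + 4·32 = 238
S3: 5·61 + 4·5 = 325
S4: 5·68 + 4·21 = 424
S5: 5·88 + 4·48 = 632
S6: 5·69 + 4·14 = 401
S7: 5·63 + 4·48 = 507
S8: 5·60 + 4·0 = 300
Lowest: S2 at 238.

S2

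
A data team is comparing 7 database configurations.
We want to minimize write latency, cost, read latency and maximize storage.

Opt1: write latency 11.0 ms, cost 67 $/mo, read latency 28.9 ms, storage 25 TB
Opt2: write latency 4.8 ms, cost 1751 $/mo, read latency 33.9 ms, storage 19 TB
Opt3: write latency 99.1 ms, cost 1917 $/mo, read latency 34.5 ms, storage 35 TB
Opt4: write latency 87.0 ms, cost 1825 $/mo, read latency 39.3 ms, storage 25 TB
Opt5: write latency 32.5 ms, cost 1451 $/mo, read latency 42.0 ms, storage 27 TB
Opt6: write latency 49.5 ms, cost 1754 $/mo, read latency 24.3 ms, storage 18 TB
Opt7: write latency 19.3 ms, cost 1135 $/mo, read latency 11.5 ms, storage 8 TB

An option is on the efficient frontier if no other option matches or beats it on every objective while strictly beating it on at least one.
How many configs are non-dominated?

Opt1: not dominated (best cost).
Opt2: not dominated (best write latency).
Opt3: not dominated (best storage).
Opt4: dominated by Opt1 (write latency 11.0≤87.0, cost 67≤1825, read latency 28.9≤39.3, storage 25≥25).
Opt5: not dominated.
Opt6: not dominated.
Opt7: not dominated (best read latency).
Pareto-optimal: Opt1, Opt2, Opt3, Opt5, Opt6, Opt7 → 6.

6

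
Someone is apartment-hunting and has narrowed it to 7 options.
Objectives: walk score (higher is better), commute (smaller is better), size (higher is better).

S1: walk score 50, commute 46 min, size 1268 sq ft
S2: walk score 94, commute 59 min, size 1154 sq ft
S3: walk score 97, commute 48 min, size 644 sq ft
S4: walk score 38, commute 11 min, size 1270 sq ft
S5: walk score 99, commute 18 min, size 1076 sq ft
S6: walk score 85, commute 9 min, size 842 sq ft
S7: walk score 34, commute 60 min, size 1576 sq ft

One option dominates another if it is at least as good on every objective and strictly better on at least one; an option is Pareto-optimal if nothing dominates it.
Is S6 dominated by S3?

No

S3 vs S6: S3 is worse on commute (48 vs 9), so it does not dominate S6.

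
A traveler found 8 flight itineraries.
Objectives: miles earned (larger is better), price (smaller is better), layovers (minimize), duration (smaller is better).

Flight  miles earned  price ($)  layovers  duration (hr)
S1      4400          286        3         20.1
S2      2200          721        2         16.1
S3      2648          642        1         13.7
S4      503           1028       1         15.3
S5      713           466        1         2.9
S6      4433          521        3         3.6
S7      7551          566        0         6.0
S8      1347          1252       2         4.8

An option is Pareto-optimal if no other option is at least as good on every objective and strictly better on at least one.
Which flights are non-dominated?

S1, S5, S6, S7, S8

S1: not dominated (best price).
S2: dominated by S3 (miles earned 2648≥2200, price 642≤721, layovers 1≤2, duration 13.7≤16.1).
S3: dominated by S7 (miles earned 7551≥2648, price 566≤642, layovers 0≤1, duration 6.0≤13.7).
S4: dominated by S3 (miles earned 2648≥503, price 642≤1028, layovers 1≤1, duration 13.7≤15.3).
S5: not dominated (best duration).
S6: not dominated.
S7: not dominated (best miles earned).
S8: not dominated.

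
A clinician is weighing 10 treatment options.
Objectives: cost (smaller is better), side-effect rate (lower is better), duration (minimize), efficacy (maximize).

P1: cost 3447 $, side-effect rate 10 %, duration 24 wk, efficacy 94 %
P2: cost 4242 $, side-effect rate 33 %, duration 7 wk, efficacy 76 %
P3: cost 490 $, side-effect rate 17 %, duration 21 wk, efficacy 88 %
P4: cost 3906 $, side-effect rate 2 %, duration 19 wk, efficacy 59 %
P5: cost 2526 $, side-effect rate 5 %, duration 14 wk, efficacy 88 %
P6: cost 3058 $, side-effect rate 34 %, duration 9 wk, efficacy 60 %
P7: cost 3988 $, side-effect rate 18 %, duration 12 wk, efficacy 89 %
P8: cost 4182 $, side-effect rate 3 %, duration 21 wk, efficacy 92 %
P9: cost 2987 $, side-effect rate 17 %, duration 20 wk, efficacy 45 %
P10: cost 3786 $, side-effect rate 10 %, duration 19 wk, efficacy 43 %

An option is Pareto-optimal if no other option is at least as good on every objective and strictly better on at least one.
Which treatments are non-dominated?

P1, P2, P3, P4, P5, P6, P7, P8

P1: not dominated (best efficacy).
P2: not dominated (best duration).
P3: not dominated (best cost).
P4: not dominated (best side-effect rate).
P5: not dominated.
P6: not dominated.
P7: not dominated.
P8: not dominated.
P9: dominated by P5 (cost 2526≤2987, side-effect rate 5≤17, duration 14≤20, efficacy 88≥45).
P10: dominated by P5 (cost 2526≤3786, side-effect rate 5≤10, duration 14≤19, efficacy 88≥43).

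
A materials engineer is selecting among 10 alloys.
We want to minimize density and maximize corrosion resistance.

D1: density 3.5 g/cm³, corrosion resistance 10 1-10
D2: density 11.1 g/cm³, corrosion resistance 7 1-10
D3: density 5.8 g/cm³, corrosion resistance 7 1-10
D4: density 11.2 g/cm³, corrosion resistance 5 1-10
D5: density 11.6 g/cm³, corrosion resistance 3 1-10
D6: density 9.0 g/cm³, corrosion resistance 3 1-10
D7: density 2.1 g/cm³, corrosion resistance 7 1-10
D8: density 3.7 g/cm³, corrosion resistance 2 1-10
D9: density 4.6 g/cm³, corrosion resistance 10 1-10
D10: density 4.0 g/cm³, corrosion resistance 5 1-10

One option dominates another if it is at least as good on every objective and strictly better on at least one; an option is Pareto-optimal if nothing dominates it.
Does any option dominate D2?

Yes

D1 vs D2: density 3.5≤11.1, corrosion resistance 10≥7 — D1 is at least as good on every objective and strictly better on at least one, so D1 dominates D2.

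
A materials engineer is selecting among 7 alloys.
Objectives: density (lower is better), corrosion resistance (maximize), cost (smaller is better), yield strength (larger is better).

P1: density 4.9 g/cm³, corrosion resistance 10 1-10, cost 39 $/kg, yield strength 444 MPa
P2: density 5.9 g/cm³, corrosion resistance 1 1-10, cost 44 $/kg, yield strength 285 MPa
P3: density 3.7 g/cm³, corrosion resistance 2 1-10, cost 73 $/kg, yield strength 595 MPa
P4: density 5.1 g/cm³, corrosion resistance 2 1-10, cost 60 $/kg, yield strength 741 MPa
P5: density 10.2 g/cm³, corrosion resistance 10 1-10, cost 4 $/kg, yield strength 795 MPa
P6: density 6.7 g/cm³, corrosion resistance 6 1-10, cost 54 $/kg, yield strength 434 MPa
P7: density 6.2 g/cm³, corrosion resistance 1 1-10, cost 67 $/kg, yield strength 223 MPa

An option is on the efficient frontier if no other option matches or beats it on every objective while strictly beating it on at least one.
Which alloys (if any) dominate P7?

P1, P2, P4

P1: density 4.9≤6.2, corrosion resistance 10≥1, cost 39≤67, yield strength 444≥223 — dominates P7.
P2: density 5.9≤6.2, corrosion resistance 1≥1, cost 44≤67, yield strength 285≥223 — dominates P7.
P4: density 5.1≤6.2, corrosion resistance 2≥1, cost 60≤67, yield strength 741≥223 — dominates P7.
Others (P3, P5, P6) are each worse than P7 on at least one objective.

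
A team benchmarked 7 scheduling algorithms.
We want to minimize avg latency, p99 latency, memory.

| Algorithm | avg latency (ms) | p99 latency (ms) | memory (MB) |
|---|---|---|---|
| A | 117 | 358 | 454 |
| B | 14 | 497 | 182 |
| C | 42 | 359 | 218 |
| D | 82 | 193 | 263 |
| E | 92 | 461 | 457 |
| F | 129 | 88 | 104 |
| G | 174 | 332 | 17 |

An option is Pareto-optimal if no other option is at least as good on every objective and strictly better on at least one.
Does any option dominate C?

A: worse on avg latency (117 vs 42).
B: worse on p99 latency (497 vs 359).
D: worse on avg latency (82 vs 42).
E: worse on avg latency (92 vs 42).
F: worse on avg latency (129 vs 42).
G: worse on avg latency (174 vs 42).
No option is at least as good as C on every objective and strictly better on one.

No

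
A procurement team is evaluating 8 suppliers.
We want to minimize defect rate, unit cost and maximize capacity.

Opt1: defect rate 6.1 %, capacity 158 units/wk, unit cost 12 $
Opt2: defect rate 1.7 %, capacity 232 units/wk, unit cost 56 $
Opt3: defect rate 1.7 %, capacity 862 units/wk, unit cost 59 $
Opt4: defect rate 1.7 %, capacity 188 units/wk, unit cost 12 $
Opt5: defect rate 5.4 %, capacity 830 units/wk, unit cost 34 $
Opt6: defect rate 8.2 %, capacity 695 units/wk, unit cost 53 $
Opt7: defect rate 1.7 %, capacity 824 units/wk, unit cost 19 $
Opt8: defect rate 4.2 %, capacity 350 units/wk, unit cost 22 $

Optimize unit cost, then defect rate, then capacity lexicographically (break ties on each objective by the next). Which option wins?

Opt4

First minimize unit cost: best is 12, kept {Opt1, Opt4}.
Then minimize defect rate: best is 1.7, kept {Opt4}.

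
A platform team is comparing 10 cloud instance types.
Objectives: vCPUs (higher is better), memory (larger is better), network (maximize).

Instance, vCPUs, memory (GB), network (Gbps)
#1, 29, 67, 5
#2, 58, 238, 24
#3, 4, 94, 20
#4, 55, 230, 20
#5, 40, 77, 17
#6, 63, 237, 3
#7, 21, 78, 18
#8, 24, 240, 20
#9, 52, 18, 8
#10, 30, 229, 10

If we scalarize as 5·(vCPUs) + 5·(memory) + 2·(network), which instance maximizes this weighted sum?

#2

#1: 5·29 + 5·67 + 2·5 = 490
#2: 5·58 + 5·238 + 2·24 = 1528
#3: 5·4 + 5·94 + 2·20 = 530
#4: 5·55 + 5·230 + 2·20 = 1465
#5: 5·40 + 5·77 + 2·17 = 619
#6: 5·63 + 5·237 + 2·3 = 1506
#7: 5·21 + 5·78 + 2·18 = 531
#8: 5·24 + 5·240 + 2·20 = 1360
#9: 5·52 + 5·18 + 2·8 = 366
#10: 5·30 + 5·229 + 2·10 = 1315
Highest: #2 at 1528.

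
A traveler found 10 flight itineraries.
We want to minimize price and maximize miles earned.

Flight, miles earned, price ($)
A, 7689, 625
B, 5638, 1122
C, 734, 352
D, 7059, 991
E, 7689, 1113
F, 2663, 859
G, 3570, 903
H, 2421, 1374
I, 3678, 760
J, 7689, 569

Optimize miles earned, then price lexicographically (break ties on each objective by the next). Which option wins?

J

First maximize miles earned: best is 7689, kept {A, E, J}.
Then minimize price: best is 569, kept {J}.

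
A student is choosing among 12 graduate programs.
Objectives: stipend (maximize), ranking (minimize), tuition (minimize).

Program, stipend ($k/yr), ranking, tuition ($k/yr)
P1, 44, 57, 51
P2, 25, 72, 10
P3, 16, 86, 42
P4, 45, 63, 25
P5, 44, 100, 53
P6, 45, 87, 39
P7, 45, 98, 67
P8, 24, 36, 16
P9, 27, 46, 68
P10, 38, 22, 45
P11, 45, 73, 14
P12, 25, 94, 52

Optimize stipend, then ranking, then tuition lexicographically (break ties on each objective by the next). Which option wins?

First maximize stipend: best is 45, kept {P4, P6, P7, P11}.
Then minimize ranking: best is 63, kept {P4}.

P4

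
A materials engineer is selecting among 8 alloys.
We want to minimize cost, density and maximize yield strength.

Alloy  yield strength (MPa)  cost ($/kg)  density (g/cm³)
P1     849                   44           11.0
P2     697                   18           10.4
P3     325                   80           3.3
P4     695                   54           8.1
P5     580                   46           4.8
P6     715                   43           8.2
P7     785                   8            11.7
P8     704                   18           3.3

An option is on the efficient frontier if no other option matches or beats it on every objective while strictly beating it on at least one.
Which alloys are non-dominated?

P1, P6, P7, P8

P1: not dominated (best yield strength).
P2: dominated by P8 (yield strength 704≥697, cost 18≤18, density 3.3≤10.4).
P3: dominated by P8 (yield strength 704≥325, cost 18≤80, density 3.3≤3.3).
P4: dominated by P8 (yield strength 704≥695, cost 18≤54, density 3.3≤8.1).
P5: dominated by P8 (yield strength 704≥580, cost 18≤46, density 3.3≤4.8).
P6: not dominated.
P7: not dominated (best cost).
P8: not dominated.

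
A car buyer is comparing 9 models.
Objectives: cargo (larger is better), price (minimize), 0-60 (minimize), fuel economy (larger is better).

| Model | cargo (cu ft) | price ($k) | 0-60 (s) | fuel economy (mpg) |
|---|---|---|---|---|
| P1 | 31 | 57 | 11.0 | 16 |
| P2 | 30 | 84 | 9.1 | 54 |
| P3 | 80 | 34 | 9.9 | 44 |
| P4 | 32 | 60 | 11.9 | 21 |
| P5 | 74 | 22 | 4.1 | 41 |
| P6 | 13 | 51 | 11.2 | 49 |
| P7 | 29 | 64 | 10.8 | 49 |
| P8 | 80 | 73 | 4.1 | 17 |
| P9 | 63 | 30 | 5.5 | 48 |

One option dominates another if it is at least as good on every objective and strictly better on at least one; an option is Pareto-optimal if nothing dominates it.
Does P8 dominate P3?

P8 vs P3: P8 is worse on price (73 vs 34), so it does not dominate P3.

No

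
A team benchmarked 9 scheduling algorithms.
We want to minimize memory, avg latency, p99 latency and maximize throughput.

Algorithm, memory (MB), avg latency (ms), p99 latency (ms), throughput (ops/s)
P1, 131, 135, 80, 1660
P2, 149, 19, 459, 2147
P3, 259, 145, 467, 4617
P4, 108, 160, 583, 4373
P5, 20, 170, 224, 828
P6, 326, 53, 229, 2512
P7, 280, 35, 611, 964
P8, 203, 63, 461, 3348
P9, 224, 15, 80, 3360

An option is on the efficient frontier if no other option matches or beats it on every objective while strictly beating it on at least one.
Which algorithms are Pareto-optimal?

P1, P2, P3, P4, P5, P8, P9

P1: not dominated.
P2: not dominated.
P3: not dominated (best throughput).
P4: not dominated.
P5: not dominated (best memory).
P6: dominated by P9 (memory 224≤326, avg latency 15≤53, p99 latency 80≤229, throughput 3360≥2512).
P7: dominated by P2 (memory 149≤280, avg latency 19≤35, p99 latency 459≤611, throughput 2147≥964).
P8: not dominated.
P9: not dominated (best avg latency).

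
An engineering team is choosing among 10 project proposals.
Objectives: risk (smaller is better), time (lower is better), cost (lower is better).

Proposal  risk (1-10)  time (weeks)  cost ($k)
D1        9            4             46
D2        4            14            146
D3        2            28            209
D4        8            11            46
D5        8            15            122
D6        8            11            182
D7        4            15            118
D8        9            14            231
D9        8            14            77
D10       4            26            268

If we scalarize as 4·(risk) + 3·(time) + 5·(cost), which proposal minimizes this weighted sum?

D1: 4·9 + 3·4 + 5·46 = 278
D2: 4·4 + 3·14 + 5·146 = 788
D3: 4·2 + 3·28 + 5·209 = 1137
D4: 4·8 + 3·11 + 5·46 = 295
D5: 4·8 + 3·15 + 5·122 = 687
D6: 4·8 + 3·11 + 5·182 = 975
D7: 4·4 + 3·15 + 5·118 = 651
D8: 4·9 + 3·14 + 5·231 = 1233
D9: 4·8 + 3·14 + 5·77 = 459
D10: 4·4 + 3·26 + 5·268 = 1434
Lowest: D1 at 278.

D1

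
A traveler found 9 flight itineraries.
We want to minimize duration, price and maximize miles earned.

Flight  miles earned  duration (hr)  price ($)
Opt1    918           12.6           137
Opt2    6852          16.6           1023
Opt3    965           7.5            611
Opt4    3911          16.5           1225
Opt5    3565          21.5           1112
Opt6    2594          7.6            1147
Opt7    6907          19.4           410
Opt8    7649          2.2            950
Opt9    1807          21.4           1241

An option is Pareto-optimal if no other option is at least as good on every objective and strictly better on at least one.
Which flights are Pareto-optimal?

Opt1, Opt3, Opt7, Opt8

Opt1: not dominated (best price).
Opt2: dominated by Opt8 (miles earned 7649≥6852, duration 2.2≤16.6, price 950≤1023).
Opt3: not dominated.
Opt4: dominated by Opt8 (miles earned 7649≥3911, duration 2.2≤16.5, price 950≤1225).
Opt5: dominated by Opt2 (miles earned 6852≥3565, duration 16.6≤21.5, price 1023≤1112).
Opt6: dominated by Opt8 (miles earned 7649≥2594, duration 2.2≤7.6, price 950≤1147).
Opt7: not dominated.
Opt8: not dominated (best miles earned).
Opt9: dominated by Opt2 (miles earned 6852≥1807, duration 16.6≤21.4, price 1023≤1241).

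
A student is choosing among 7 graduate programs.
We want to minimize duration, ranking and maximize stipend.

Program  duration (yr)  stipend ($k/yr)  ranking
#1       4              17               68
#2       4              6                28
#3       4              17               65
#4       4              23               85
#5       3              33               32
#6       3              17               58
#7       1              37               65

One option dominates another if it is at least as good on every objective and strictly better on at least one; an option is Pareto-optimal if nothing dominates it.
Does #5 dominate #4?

#5 vs #4: duration 3≤4, stipend 33≥23, ranking 32≤85 — #5 is at least as good on every objective with at least one strict improvement.

Yes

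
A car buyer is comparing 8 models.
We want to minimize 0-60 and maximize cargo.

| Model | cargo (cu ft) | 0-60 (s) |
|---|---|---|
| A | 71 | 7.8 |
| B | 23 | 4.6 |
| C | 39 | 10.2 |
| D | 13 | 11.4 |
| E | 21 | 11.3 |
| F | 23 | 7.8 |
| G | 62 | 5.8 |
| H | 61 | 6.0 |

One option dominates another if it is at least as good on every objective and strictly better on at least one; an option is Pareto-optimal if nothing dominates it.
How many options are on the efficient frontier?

A: not dominated (best cargo).
B: not dominated (best 0-60).
C: dominated by A (cargo 71≥39, 0-60 7.8≤10.2).
D: dominated by A (cargo 71≥13, 0-60 7.8≤11.4).
E: dominated by A (cargo 71≥21, 0-60 7.8≤11.3).
F: dominated by A (cargo 71≥23, 0-60 7.8≤7.8).
G: not dominated.
H: dominated by G (cargo 62≥61, 0-60 5.8≤6.0).
Pareto-optimal: A, B, G → 3.

3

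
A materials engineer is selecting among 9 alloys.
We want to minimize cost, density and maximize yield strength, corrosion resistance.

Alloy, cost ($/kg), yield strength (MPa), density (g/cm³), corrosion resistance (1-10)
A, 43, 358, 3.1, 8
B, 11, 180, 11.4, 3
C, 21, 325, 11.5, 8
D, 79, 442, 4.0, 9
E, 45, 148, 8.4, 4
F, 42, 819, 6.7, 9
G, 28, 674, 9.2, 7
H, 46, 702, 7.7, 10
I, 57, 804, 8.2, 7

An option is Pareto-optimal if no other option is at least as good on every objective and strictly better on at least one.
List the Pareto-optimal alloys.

A: not dominated (best density).
B: not dominated (best cost).
C: not dominated.
D: not dominated.
E: dominated by A (cost 43≤45, yield strength 358≥148, density 3.1≤8.4, corrosion resistance 8≥4).
F: not dominated (best yield strength).
G: not dominated.
H: not dominated (best corrosion resistance).
I: dominated by F (cost 42≤57, yield strength 819≥804, density 6.7≤8.2, corrosion resistance 9≥7).

A, B, C, D, F, G, H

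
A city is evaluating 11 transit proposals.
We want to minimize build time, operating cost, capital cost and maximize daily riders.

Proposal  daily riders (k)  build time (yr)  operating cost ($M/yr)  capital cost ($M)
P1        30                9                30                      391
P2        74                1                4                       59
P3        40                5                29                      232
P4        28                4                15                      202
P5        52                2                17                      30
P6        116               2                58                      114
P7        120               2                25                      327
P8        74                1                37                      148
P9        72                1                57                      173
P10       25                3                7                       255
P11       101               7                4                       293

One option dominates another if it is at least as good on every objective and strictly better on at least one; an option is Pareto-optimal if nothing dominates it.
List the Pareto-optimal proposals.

P1: dominated by P2 (daily riders 74≥30, build time 1≤9, operating cost 4≤30, capital cost 59≤391).
P2: not dominated.
P3: dominated by P2 (daily riders 74≥40, build time 1≤5, operating cost 4≤29, capital cost 59≤232).
P4: dominated by P2 (daily riders 74≥28, build time 1≤4, operating cost 4≤15, capital cost 59≤202).
P5: not dominated (best capital cost).
P6: not dominated.
P7: not dominated (best daily riders).
P8: dominated by P2 (daily riders 74≥74, build time 1≤1, operating cost 4≤37, capital cost 59≤148).
P9: dominated by P2 (daily riders 74≥72, build time 1≤1, operating cost 4≤57, capital cost 59≤173).
P10: dominated by P2 (daily riders 74≥25, build time 1≤3, operating cost 4≤7, capital cost 59≤255).
P11: not dominated.

P2, P5, P6, P7, P11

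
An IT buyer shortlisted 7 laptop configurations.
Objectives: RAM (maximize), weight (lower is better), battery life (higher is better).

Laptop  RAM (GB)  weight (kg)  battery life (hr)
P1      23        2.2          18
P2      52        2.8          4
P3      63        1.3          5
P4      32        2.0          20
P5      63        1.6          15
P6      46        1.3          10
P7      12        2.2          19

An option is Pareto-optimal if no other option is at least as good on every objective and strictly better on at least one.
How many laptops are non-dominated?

P1: dominated by P4 (RAM 32≥23, weight 2.0≤2.2, battery life 20≥18).
P2: dominated by P3 (RAM 63≥52, weight 1.3≤2.8, battery life 5≥4).
P3: not dominated.
P4: not dominated (best battery life).
P5: not dominated.
P6: not dominated.
P7: dominated by P4 (RAM 32≥12, weight 2.0≤2.2, battery life 20≥19).
Pareto-optimal: P3, P4, P5, P6 → 4.

4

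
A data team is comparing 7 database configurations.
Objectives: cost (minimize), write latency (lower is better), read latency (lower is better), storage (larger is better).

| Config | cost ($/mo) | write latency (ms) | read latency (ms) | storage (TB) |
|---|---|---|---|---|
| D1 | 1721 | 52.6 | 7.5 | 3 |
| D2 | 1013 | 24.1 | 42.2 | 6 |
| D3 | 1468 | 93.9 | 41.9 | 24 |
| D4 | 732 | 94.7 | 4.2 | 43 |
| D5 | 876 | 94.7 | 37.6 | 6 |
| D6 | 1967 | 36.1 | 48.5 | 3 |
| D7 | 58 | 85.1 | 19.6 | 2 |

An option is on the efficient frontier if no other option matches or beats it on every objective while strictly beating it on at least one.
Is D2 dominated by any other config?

D1: worse on cost (1721 vs 1013).
D3: worse on cost (1468 vs 1013).
D4: worse on write latency (94.7 vs 24.1).
D5: worse on write latency (94.7 vs 24.1).
D6: worse on cost (1967 vs 1013).
D7: worse on write latency (85.1 vs 24.1).
No option is at least as good as D2 on every objective and strictly better on one.

No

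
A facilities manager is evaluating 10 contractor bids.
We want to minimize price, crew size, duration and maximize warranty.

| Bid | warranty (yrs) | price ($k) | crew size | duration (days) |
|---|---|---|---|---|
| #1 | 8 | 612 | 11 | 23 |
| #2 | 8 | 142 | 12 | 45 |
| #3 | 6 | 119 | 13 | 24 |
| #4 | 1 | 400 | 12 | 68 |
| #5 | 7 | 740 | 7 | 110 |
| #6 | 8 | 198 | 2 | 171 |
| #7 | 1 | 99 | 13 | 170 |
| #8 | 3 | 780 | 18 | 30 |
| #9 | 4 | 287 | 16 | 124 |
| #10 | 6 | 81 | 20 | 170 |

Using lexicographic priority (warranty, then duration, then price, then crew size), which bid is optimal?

#1

First maximize warranty: best is 8, kept {#1, #2, #6}.
Then minimize duration: best is 23, kept {#1}.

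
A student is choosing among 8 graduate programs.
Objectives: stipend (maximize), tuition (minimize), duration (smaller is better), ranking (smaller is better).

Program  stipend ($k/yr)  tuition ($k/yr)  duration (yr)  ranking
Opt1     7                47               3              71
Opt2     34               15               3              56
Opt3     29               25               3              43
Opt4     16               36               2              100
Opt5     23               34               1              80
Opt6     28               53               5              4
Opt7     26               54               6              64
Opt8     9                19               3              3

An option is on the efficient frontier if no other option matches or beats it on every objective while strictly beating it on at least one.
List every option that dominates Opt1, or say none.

Opt2: stipend 34≥7, tuition 15≤47, duration 3≤3, ranking 56≤71 — dominates Opt1.
Opt3: stipend 29≥7, tuition 25≤47, duration 3≤3, ranking 43≤71 — dominates Opt1.
Opt8: stipend 9≥7, tuition 19≤47, duration 3≤3, ranking 3≤71 — dominates Opt1.
Others (Opt4, Opt5, Opt6, Opt7) are each worse than Opt1 on at least one objective.

Opt2, Opt3, Opt8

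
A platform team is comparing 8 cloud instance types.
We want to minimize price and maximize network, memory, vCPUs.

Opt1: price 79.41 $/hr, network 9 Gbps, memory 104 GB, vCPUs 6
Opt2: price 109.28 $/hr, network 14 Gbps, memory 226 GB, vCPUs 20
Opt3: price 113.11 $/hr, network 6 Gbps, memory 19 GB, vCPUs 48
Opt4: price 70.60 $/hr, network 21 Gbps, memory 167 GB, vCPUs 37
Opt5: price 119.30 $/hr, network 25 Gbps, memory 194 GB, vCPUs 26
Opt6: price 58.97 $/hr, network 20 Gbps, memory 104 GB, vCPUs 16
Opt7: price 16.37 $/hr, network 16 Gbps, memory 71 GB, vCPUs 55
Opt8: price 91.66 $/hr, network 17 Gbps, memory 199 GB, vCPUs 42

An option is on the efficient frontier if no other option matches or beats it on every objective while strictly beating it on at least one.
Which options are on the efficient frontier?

Opt1: dominated by Opt4 (price 70.60≤79.41, network 21≥9, memory 167≥104, vCPUs 37≥6).
Opt2: not dominated (best memory).
Opt3: dominated by Opt7 (price 16.37≤113.11, network 16≥6, memory 71≥19, vCPUs 55≥48).
Opt4: not dominated.
Opt5: not dominated (best network).
Opt6: not dominated.
Opt7: not dominated (best price).
Opt8: not dominated.

Opt2, Opt4, Opt5, Opt6, Opt7, Opt8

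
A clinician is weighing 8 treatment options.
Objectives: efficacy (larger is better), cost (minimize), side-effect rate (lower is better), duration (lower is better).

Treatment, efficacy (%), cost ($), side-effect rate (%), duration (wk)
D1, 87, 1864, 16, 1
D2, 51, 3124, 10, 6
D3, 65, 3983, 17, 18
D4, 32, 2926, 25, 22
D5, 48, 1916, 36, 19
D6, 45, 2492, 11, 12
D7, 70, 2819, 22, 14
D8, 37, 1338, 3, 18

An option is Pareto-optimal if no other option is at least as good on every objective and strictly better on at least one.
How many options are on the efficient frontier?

4

D1: not dominated (best efficacy).
D2: not dominated.
D3: dominated by D1 (efficacy 87≥65, cost 1864≤3983, side-effect rate 16≤17, duration 1≤18).
D4: dominated by D1 (efficacy 87≥32, cost 1864≤2926, side-effect rate 16≤25, duration 1≤22).
D5: dominated by D1 (efficacy 87≥48, cost 1864≤1916, side-effect rate 16≤36, duration 1≤19).
D6: not dominated.
D7: dominated by D1 (efficacy 87≥70, cost 1864≤2819, side-effect rate 16≤22, duration 1≤14).
D8: not dominated (best cost).
Pareto-optimal: D1, D2, D6, D8 → 4.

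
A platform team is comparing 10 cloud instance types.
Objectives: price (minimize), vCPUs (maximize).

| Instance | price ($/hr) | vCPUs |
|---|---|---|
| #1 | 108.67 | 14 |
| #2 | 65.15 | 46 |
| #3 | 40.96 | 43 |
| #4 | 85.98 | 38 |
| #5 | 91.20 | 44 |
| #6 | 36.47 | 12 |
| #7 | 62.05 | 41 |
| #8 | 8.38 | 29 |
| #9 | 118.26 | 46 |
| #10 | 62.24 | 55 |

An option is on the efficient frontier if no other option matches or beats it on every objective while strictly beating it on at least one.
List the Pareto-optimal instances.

#3, #8, #10

#1: dominated by #2 (price 65.15≤108.67, vCPUs 46≥14).
#2: dominated by #10 (price 62.24≤65.15, vCPUs 55≥46).
#3: not dominated.
#4: dominated by #2 (price 65.15≤85.98, vCPUs 46≥38).
#5: dominated by #2 (price 65.15≤91.20, vCPUs 46≥44).
#6: dominated by #8 (price 8.38≤36.47, vCPUs 29≥12).
#7: dominated by #3 (price 40.96≤62.05, vCPUs 43≥41).
#8: not dominated (best price).
#9: dominated by #2 (price 65.15≤118.26, vCPUs 46≥46).
#10: not dominated (best vCPUs).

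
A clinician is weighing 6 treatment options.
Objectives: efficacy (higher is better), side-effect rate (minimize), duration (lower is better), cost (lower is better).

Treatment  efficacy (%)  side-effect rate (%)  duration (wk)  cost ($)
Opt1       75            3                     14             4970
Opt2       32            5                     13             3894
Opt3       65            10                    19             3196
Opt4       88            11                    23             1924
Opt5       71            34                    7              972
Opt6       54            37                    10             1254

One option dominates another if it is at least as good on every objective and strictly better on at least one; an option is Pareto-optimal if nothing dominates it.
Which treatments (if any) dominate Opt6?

Opt5

Opt5: efficacy 71≥54, side-effect rate 34≤37, duration 7≤10, cost 972≤1254 — dominates Opt6.
Others (Opt1, Opt2, Opt3, Opt4) are each worse than Opt6 on at least one objective.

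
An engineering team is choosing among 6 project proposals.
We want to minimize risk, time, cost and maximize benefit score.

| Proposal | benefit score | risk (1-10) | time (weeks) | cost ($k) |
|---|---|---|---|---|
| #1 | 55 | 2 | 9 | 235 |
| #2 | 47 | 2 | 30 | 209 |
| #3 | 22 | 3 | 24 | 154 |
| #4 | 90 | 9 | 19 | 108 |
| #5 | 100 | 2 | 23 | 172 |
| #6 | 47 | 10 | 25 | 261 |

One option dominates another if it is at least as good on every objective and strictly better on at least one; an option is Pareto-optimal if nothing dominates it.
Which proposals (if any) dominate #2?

#5

#5: benefit score 100≥47, risk 2≤2, time 23≤30, cost 172≤209 — dominates #2.
Others (#1, #3, #4, #6) are each worse than #2 on at least one objective.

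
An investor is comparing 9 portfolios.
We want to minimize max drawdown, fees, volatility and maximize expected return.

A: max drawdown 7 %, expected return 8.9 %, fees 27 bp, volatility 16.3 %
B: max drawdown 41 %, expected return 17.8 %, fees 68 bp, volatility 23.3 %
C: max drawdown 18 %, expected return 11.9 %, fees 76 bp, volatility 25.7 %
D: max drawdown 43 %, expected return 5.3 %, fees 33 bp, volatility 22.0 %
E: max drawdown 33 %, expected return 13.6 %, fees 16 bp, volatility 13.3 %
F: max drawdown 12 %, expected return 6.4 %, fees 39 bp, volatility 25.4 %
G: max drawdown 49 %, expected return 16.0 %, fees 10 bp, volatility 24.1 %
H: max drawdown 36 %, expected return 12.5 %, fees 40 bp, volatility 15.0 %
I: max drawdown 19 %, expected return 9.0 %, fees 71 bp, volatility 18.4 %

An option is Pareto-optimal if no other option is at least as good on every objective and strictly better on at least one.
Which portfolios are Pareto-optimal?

A, B, C, E, G, I

A: not dominated (best max drawdown).
B: not dominated (best expected return).
C: not dominated.
D: dominated by A (max drawdown 7≤43, expected return 8.9≥5.3, fees 27≤33, volatility 16.3≤22.0).
E: not dominated (best volatility).
F: dominated by A (max drawdown 7≤12, expected return 8.9≥6.4, fees 27≤39, volatility 16.3≤25.4).
G: not dominated (best fees).
H: dominated by E (max drawdown 33≤36, expected return 13.6≥12.5, fees 16≤40, volatility 13.3≤15.0).
I: not dominated.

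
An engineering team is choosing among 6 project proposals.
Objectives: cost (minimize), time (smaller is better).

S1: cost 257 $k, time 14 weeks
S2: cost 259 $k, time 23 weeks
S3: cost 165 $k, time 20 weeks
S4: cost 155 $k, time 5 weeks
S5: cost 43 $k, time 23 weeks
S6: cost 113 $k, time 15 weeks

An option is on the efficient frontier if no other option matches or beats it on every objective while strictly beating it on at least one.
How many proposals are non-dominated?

3

S1: dominated by S4 (cost 155≤257, time 5≤14).
S2: dominated by S1 (cost 257≤259, time 14≤23).
S3: dominated by S4 (cost 155≤165, time 5≤20).
S4: not dominated (best time).
S5: not dominated (best cost).
S6: not dominated.
Pareto-optimal: S4, S5, S6 → 3.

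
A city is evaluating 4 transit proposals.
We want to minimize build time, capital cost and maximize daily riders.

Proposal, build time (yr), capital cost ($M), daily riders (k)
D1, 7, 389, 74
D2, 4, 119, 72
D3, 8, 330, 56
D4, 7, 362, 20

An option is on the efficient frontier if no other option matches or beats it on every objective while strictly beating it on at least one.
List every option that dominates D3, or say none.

D2

D2: build time 4≤8, capital cost 119≤330, daily riders 72≥56 — dominates D3.
Others (D1, D4) are each worse than D3 on at least one objective.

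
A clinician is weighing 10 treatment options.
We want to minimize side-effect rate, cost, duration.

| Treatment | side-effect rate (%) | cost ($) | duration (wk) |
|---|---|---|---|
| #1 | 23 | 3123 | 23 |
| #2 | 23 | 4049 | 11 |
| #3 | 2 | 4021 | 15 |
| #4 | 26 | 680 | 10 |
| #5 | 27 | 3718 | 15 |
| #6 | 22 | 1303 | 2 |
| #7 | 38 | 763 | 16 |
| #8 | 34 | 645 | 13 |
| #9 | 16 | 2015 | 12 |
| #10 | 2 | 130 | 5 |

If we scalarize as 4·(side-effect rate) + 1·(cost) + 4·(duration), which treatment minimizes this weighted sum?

#10

#1: 4·23 + 1·3123 + 4·23 = 3307
#2: 4·23 + 1·4049 + 4·11 = 4185
#3: 4·2 + 1·4021 + 4·15 = 4089
#4: 4·26 + 1·680 + 4·10 = 824
#5: 4·27 + 1·3718 + 4·15 = 3886
#6: 4·22 + 1·1303 + 4·2 = 1399
#7: 4·38 + 1·763 + 4·16 = 979
#8: 4·34 + 1·645 + 4·13 = 833
#9: 4·16 + 1·2015 + 4·12 = 2127
#10: 4·2 + 1·130 + 4·5 = 158
Lowest: #10 at 158.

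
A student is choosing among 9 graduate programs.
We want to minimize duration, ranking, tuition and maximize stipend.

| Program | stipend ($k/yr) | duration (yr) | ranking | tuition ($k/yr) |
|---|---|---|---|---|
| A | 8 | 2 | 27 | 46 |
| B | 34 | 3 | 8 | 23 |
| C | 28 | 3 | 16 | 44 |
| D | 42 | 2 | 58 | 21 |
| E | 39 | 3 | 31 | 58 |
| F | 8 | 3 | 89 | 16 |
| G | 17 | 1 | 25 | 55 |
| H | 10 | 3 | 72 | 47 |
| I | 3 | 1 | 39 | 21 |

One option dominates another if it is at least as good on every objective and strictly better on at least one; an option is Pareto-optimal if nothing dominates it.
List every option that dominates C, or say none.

B: stipend 34≥28, duration 3≤3, ranking 8≤16, tuition 23≤44 — dominates C.
Others (A, D, E, F, G, H, I) are each worse than C on at least one objective.

B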